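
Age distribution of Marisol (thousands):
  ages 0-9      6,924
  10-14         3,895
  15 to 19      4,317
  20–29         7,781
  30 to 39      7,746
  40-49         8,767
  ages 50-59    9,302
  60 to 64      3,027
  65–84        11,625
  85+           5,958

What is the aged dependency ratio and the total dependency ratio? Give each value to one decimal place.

0–14: 6,924 + 3,895 = 10,819
15–64: 4,317 + 7,781 + 7,746 + 8,767 + 9,302 + 3,027 = 40,940
65+: 11,625 + 5,958 = 17,583
Old-age dependency ratio = 17,583 / 40,940 × 100 = 42.9
Total dependency ratio = (10,819 + 17,583) / 40,940 × 100 = 28,402 / 40,940 × 100 = 69.4

Old-age dependency ratio: 42.9
Total dependency ratio: 69.4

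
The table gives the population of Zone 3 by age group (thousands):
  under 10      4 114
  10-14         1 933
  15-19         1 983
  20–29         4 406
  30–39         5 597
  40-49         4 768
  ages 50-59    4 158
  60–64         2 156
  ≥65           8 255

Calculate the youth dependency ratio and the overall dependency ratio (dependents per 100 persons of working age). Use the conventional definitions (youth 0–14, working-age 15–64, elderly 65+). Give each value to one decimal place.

Youth dependency ratio: 26.2
Total dependency ratio: 62.0

0–14: 4 114 + 1 933 = 6 047
15–64: 1 983 + 4 406 + 5 597 + 4 768 + 4 158 + 2 156 = 23 068
65+: 8 255
Youth dependency ratio = 6 047 / 23 068 × 100 = 26.2
Total dependency ratio = (6 047 + 8 255) / 23 068 × 100 = 14 302 / 23 068 × 100 = 62.0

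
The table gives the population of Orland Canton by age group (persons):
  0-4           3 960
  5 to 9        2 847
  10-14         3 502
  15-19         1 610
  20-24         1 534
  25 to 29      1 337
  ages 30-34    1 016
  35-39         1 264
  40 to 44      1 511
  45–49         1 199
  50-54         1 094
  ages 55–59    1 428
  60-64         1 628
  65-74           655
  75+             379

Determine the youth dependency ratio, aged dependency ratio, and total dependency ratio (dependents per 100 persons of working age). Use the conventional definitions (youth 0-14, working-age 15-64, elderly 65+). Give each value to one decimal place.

Youth dependency ratio: 75.7
Old-age dependency ratio: 7.6
Total dependency ratio: 83.3

0–14: 3 960 + 2 847 + 3 502 = 10 309
15–64: 1 610 + 1 534 + 1 337 + 1 016 + 1 264 + 1 511 + 1 199 + 1 094 + 1 428 + 1 628 = 13 621
65+: 655 + 379 = 1 034
Youth dependency ratio = 10 309 / 13 621 × 100 = 75.7
Old-age dependency ratio = 1 034 / 13 621 × 100 = 7.6
Total dependency ratio = (10 309 + 1 034) / 13 621 × 100 = 11 343 / 13 621 × 100 = 83.3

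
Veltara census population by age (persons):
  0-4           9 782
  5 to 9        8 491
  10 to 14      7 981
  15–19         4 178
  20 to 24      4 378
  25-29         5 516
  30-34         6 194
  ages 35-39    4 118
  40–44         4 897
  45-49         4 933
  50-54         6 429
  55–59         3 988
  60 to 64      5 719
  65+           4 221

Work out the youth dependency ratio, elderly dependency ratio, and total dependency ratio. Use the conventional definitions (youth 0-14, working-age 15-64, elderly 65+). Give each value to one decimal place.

0–14: 9 782 + 8 491 + 7 981 = 26 254
15–64: 4 178 + 4 378 + 5 516 + 6 194 + 4 118 + 4 897 + 4 933 + 6 429 + 3 988 + 5 719 = 50 350
65+: 4 221
Youth dependency ratio = 26 254 / 50 350 × 100 = 52.1
Old-age dependency ratio = 4 221 / 50 350 × 100 = 8.4
Total dependency ratio = (26 254 + 4 221) / 50 350 × 100 = 30 475 / 50 350 × 100 = 60.5

Youth dependency ratio: 52.1
Old-age dependency ratio: 8.4
Total dependency ratio: 60.5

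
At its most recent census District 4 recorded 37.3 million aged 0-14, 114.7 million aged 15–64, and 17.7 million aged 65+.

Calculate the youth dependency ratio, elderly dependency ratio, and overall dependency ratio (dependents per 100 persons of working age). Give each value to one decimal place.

Youth dependency ratio = 37.3 / 114.7 × 100 = 32.5
Old-age dependency ratio = 17.7 / 114.7 × 100 = 15.4
Total dependency ratio = (37.3 + 17.7) / 114.7 × 100 = 55.0 / 114.7 × 100 = 48.0

Youth dependency ratio: 32.5
Old-age dependency ratio: 15.4
Total dependency ratio: 48.0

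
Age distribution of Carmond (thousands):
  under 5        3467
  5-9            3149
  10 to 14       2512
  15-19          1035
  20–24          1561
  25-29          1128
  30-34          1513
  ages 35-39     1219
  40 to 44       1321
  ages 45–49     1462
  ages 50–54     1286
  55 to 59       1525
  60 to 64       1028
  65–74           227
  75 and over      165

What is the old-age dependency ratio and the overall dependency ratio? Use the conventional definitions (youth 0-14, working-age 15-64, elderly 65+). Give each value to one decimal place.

0–14: 3467 + 3149 + 2512 = 9128
15–64: 1035 + 1561 + 1128 + 1513 + 1219 + 1321 + 1462 + 1286 + 1525 + 1028 = 13078
65+: 227 + 165 = 392
Old-age dependency ratio = 392 / 13078 × 100 = 3.0
Total dependency ratio = (9128 + 392) / 13078 × 100 = 9520 / 13078 × 100 = 72.8

Old-age dependency ratio: 3.0
Total dependency ratio: 72.8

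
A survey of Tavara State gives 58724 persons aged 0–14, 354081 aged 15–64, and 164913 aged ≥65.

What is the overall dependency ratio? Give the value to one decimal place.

Total dependency ratio = (58724 + 164913) / 354081 × 100 = 223637 / 354081 × 100 = 63.2

Total dependency ratio: 63.2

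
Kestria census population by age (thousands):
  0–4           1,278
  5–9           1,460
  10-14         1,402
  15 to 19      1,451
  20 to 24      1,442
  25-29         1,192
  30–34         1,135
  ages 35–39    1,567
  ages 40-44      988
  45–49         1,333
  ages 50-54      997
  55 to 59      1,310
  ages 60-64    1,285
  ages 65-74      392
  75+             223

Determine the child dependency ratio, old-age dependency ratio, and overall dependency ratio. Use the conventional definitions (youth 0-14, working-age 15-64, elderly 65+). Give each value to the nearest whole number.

Youth dependency ratio: 33
Old-age dependency ratio: 5
Total dependency ratio: 37

0–14: 1,278 + 1,460 + 1,402 = 4,140
15–64: 1,451 + 1,442 + 1,192 + 1,135 + 1,567 + 988 + 1,333 + 997 + 1,310 + 1,285 = 12,700
65+: 392 + 223 = 615
Youth dependency ratio = 4,140 / 12,700 × 100 = 33
Old-age dependency ratio = 615 / 12,700 × 100 = 5
Total dependency ratio = (4,140 + 615) / 12,700 × 100 = 4,755 / 12,700 × 100 = 37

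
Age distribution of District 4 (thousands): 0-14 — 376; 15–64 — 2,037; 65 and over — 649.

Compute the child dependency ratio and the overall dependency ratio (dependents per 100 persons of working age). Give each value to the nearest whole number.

Youth dependency ratio = 376 / 2,037 × 100 = 18
Total dependency ratio = (376 + 649) / 2,037 × 100 = 1,025 / 2,037 × 100 = 50

Youth dependency ratio: 18
Total dependency ratio: 50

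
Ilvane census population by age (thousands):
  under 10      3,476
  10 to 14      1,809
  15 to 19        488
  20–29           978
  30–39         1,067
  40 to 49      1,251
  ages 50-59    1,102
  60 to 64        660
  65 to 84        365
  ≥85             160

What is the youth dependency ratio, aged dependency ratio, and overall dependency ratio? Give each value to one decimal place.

Youth dependency ratio: 95.3
Old-age dependency ratio: 9.5
Total dependency ratio: 104.8

0–14: 3,476 + 1,809 = 5,285
15–64: 488 + 978 + 1,067 + 1,251 + 1,102 + 660 = 5,546
65+: 365 + 160 = 525
Youth dependency ratio = 5,285 / 5,546 × 100 = 95.3
Old-age dependency ratio = 525 / 5,546 × 100 = 9.5
Total dependency ratio = (5,285 + 525) / 5,546 × 100 = 5,810 / 5,546 × 100 = 104.8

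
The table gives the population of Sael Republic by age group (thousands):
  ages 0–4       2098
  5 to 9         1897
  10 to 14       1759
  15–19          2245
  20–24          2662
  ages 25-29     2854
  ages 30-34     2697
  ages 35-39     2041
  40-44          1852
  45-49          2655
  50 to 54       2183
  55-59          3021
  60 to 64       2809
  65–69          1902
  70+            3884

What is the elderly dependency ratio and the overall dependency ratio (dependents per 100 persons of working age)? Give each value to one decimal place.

0–14: 2098 + 1897 + 1759 = 5754
15–64: 2245 + 2662 + 2854 + 2697 + 2041 + 1852 + 2655 + 2183 + 3021 + 2809 = 25019
65+: 1902 + 3884 = 5786
Old-age dependency ratio = 5786 / 25019 × 100 = 23.1
Total dependency ratio = (5754 + 5786) / 25019 × 100 = 11540 / 25019 × 100 = 46.1

Old-age dependency ratio: 23.1
Total dependency ratio: 46.1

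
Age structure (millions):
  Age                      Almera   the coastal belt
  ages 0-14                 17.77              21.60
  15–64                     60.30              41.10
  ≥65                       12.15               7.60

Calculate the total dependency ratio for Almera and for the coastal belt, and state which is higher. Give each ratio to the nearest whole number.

Almera: 50
the coastal belt: 71
Higher: the coastal belt

Almera: (17.77 + 12.15) / 60.30 × 100 = 29.92 / 60.30 × 100 = 50
the coastal belt: (21.60 + 7.60) / 41.10 × 100 = 29.20 / 41.10 × 100 = 71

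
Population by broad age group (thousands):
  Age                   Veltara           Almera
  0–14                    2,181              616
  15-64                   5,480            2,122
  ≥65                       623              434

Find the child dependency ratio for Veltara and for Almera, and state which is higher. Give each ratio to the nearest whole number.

Veltara: 2,181 / 5,480 × 100 = 40
Almera: 616 / 2,122 × 100 = 29

Veltara: 40
Almera: 29
Higher: Veltara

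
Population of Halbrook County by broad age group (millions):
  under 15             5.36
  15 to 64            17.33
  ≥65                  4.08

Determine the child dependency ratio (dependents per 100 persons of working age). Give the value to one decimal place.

Youth dependency ratio = 5.36 / 17.33 × 100 = 30.9

Youth dependency ratio: 30.9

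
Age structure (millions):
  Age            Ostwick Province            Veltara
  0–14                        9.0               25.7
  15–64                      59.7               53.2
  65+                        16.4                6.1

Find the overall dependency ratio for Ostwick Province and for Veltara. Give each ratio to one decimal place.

Ostwick Province: (9.0 + 16.4) / 59.7 × 100 = 25.4 / 59.7 × 100 = 42.5
Veltara: (25.7 + 6.1) / 53.2 × 100 = 31.8 / 53.2 × 100 = 59.8

Ostwick Province: 42.5
Veltara: 59.8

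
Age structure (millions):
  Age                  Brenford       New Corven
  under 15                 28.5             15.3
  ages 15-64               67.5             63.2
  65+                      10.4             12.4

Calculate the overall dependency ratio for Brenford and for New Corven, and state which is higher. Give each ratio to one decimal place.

Brenford: (28.5 + 10.4) / 67.5 × 100 = 38.9 / 67.5 × 100 = 57.6
New Corven: (15.3 + 12.4) / 63.2 × 100 = 27.7 / 63.2 × 100 = 43.8

Brenford: 57.6
New Corven: 43.8
Higher: Brenford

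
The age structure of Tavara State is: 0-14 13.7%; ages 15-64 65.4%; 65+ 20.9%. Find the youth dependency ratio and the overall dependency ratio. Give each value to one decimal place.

Youth dependency ratio = 13.7 / 65.4 × 100 = 20.9
Total dependency ratio = (13.7 + 20.9) / 65.4 × 100 = 34.6 / 65.4 × 100 = 52.9

Youth dependency ratio: 20.9
Total dependency ratio: 52.9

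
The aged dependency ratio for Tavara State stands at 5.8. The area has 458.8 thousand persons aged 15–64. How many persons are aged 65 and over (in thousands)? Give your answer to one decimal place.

Old-age dependency ratio = elderly / working-age × 100
5.8 = E / 458.8 × 100
⇒ 26.6

Aged 65 and over: 26.6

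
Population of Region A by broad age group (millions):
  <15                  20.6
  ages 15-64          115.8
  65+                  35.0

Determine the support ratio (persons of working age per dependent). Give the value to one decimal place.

Support ratio: 2.1

Support ratio = 115.8 / (20.6 + 35.0) = 115.8 / 55.6 = 2.1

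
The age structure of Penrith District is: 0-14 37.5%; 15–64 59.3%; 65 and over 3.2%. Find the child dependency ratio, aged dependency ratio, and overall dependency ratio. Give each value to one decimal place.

Youth dependency ratio = 37.5 / 59.3 × 100 = 63.2
Old-age dependency ratio = 3.2 / 59.3 × 100 = 5.4
Total dependency ratio = (37.5 + 3.2) / 59.3 × 100 = 40.7 / 59.3 × 100 = 68.6

Youth dependency ratio: 63.2
Old-age dependency ratio: 5.4
Total dependency ratio: 68.6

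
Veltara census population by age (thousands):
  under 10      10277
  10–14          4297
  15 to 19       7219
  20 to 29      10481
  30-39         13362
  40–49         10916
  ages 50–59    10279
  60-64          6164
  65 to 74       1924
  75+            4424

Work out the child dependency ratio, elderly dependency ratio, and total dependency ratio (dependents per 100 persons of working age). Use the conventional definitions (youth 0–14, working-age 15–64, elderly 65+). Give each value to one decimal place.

0–14: 10277 + 4297 = 14574
15–64: 7219 + 10481 + 13362 + 10916 + 10279 + 6164 = 58421
65+: 1924 + 4424 = 6348
Youth dependency ratio = 14574 / 58421 × 100 = 24.9
Old-age dependency ratio = 6348 / 58421 × 100 = 10.9
Total dependency ratio = (14574 + 6348) / 58421 × 100 = 20922 / 58421 × 100 = 35.8

Youth dependency ratio: 24.9
Old-age dependency ratio: 10.9
Total dependency ratio: 35.8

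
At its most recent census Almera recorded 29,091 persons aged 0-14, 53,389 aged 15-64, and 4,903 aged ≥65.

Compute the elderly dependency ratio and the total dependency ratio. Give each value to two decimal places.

Old-age dependency ratio = 4,903 / 53,389 × 100 = 9.18
Total dependency ratio = (29,091 + 4,903) / 53,389 × 100 = 33,994 / 53,389 × 100 = 63.67

Old-age dependency ratio: 9.18
Total dependency ratio: 63.67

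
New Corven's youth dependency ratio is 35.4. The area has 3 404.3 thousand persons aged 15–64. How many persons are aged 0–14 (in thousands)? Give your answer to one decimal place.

Aged 0–14: 1 205.1

Youth dependency ratio = youth / working-age × 100
35.4 = Y / 3 404.3 × 100
⇒ 1 205.1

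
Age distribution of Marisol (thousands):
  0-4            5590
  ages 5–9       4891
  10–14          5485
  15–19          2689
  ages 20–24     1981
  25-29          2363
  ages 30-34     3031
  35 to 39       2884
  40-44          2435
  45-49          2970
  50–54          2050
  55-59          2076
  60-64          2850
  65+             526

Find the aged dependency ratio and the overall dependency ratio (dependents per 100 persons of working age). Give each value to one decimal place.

Old-age dependency ratio: 2.1
Total dependency ratio: 65.1

0–14: 5590 + 4891 + 5485 = 15966
15–64: 2689 + 1981 + 2363 + 3031 + 2884 + 2435 + 2970 + 2050 + 2076 + 2850 = 25329
65+: 526
Old-age dependency ratio = 526 / 25329 × 100 = 2.1
Total dependency ratio = (15966 + 526) / 25329 × 100 = 16492 / 25329 × 100 = 65.1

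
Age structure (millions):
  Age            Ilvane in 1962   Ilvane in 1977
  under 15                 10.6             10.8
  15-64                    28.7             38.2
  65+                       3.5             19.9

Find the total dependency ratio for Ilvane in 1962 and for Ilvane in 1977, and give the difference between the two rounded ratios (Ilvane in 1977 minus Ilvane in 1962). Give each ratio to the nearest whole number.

Ilvane in 1962: (10.6 + 3.5) / 28.7 × 100 = 14.1 / 28.7 × 100 = 49
Ilvane in 1977: (10.8 + 19.9) / 38.2 × 100 = 30.7 / 38.2 × 100 = 80

Ilvane in 1962: 49
Ilvane in 1977: 80
Difference: +31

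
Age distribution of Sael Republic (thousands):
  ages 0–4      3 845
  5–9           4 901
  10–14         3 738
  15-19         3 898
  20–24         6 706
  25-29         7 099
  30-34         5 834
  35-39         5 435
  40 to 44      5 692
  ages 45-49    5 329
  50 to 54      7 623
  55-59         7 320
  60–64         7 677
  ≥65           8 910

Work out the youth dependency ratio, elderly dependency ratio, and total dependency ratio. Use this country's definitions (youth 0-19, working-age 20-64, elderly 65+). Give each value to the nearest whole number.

Youth dependency ratio: 28
Old-age dependency ratio: 15
Total dependency ratio: 43

0–19: 3 845 + 4 901 + 3 738 + 3 898 = 16 382
20–64: 6 706 + 7 099 + 5 834 + 5 435 + 5 692 + 5 329 + 7 623 + 7 320 + 7 677 = 58 715
65+: 8 910
Youth dependency ratio = 16 382 / 58 715 × 100 = 28
Old-age dependency ratio = 8 910 / 58 715 × 100 = 15
Total dependency ratio = (16 382 + 8 910) / 58 715 × 100 = 25 292 / 58 715 × 100 = 43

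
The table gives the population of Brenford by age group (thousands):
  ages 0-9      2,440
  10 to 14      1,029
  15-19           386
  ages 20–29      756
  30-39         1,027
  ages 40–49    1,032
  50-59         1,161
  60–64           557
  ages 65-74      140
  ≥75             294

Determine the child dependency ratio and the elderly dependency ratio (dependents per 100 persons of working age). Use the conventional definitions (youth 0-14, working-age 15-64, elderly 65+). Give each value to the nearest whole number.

Youth dependency ratio: 71
Old-age dependency ratio: 9

0–14: 2,440 + 1,029 = 3,469
15–64: 386 + 756 + 1,027 + 1,032 + 1,161 + 557 = 4,919
65+: 140 + 294 = 434
Youth dependency ratio = 3,469 / 4,919 × 100 = 71
Old-age dependency ratio = 434 / 4,919 × 100 = 9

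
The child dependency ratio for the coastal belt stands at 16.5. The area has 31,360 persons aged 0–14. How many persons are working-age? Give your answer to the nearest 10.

Youth dependency ratio = youth / working-age × 100
16.5 = 31,360 / W × 100
⇒ 190,060

Working-age: 190,060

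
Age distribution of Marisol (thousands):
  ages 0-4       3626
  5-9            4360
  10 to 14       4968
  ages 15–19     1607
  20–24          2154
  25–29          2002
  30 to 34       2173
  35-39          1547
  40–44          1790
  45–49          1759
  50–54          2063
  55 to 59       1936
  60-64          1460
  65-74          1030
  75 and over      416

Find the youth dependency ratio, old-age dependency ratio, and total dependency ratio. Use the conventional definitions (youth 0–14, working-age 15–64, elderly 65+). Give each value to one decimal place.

Youth dependency ratio: 70.1
Old-age dependency ratio: 7.8
Total dependency ratio: 77.9

0–14: 3626 + 4360 + 4968 = 12954
15–64: 1607 + 2154 + 2002 + 2173 + 1547 + 1790 + 1759 + 2063 + 1936 + 1460 = 18491
65+: 1030 + 416 = 1446
Youth dependency ratio = 12954 / 18491 × 100 = 70.1
Old-age dependency ratio = 1446 / 18491 × 100 = 7.8
Total dependency ratio = (12954 + 1446) / 18491 × 100 = 14400 / 18491 × 100 = 77.9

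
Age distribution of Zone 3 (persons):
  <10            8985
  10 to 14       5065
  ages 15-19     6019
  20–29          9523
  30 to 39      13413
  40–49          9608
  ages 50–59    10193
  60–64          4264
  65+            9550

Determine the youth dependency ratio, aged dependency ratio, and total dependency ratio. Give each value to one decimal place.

Youth dependency ratio: 26.5
Old-age dependency ratio: 18.0
Total dependency ratio: 44.5

0–14: 8985 + 5065 = 14050
15–64: 6019 + 9523 + 13413 + 9608 + 10193 + 4264 = 53020
65+: 9550
Youth dependency ratio = 14050 / 53020 × 100 = 26.5
Old-age dependency ratio = 9550 / 53020 × 100 = 18.0
Total dependency ratio = (14050 + 9550) / 53020 × 100 = 23600 / 53020 × 100 = 44.5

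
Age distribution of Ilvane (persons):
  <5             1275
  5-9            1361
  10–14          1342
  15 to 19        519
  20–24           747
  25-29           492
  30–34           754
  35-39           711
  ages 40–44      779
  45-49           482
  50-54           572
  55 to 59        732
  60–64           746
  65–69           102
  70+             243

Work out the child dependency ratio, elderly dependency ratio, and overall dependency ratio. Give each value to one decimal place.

Youth dependency ratio: 60.9
Old-age dependency ratio: 5.3
Total dependency ratio: 66.2

0–14: 1275 + 1361 + 1342 = 3978
15–64: 519 + 747 + 492 + 754 + 711 + 779 + 482 + 572 + 732 + 746 = 6534
65+: 102 + 243 = 345
Youth dependency ratio = 3978 / 6534 × 100 = 60.9
Old-age dependency ratio = 345 / 6534 × 100 = 5.3
Total dependency ratio = (3978 + 345) / 6534 × 100 = 4323 / 6534 × 100 = 66.2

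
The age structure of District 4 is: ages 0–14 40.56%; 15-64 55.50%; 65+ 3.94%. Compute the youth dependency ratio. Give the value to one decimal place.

Youth dependency ratio = 40.56 / 55.50 × 100 = 73.1

Youth dependency ratio: 73.1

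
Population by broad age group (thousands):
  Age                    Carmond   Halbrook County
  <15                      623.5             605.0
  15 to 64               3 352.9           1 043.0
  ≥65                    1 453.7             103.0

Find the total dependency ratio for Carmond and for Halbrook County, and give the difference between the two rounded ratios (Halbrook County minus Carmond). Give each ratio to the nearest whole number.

Carmond: (623.5 + 1 453.7) / 3 352.9 × 100 = 2 077.2 / 3 352.9 × 100 = 62
Halbrook County: (605.0 + 103.0) / 1 043.0 × 100 = 708.0 / 1 043.0 × 100 = 68

Carmond: 62
Halbrook County: 68
Difference: +6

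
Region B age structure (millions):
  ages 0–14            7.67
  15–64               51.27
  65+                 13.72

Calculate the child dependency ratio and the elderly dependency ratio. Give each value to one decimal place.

Youth dependency ratio: 15.0
Old-age dependency ratio: 26.8

Youth dependency ratio = 7.67 / 51.27 × 100 = 15.0
Old-age dependency ratio = 13.72 / 51.27 × 100 = 26.8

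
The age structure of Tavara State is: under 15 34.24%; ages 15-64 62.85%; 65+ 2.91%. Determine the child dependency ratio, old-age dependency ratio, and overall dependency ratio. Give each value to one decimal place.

Youth dependency ratio = 34.24 / 62.85 × 100 = 54.5
Old-age dependency ratio = 2.91 / 62.85 × 100 = 4.6
Total dependency ratio = (34.24 + 2.91) / 62.85 × 100 = 37.15 / 62.85 × 100 = 59.1

Youth dependency ratio: 54.5
Old-age dependency ratio: 4.6
Total dependency ratio: 59.1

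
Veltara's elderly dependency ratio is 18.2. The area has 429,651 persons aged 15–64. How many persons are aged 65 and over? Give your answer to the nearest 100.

Aged 65 and over: 78,200

Old-age dependency ratio = elderly / working-age × 100
18.2 = E / 429,651 × 100
⇒ 78,200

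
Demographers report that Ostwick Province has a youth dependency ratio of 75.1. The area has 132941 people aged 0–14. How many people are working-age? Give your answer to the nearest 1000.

Youth dependency ratio = youth / working-age × 100
75.1 = 132941 / W × 100
⇒ 177000

Working-age: 177000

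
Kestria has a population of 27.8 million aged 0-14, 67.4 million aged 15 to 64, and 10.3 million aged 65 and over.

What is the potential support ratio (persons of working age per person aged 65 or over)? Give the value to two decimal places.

Potential support ratio = 67.4 / 10.3 = 6.54

Potential support ratio: 6.54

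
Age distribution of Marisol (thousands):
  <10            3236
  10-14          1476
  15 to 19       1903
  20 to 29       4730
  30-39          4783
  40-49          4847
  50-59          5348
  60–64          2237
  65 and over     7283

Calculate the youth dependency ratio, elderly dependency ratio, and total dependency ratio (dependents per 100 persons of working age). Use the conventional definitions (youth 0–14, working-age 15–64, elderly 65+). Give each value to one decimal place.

0–14: 3236 + 1476 = 4712
15–64: 1903 + 4730 + 4783 + 4847 + 5348 + 2237 = 23848
65+: 7283
Youth dependency ratio = 4712 / 23848 × 100 = 19.8
Old-age dependency ratio = 7283 / 23848 × 100 = 30.5
Total dependency ratio = (4712 + 7283) / 23848 × 100 = 11995 / 23848 × 100 = 50.3

Youth dependency ratio: 19.8
Old-age dependency ratio: 30.5
Total dependency ratio: 50.3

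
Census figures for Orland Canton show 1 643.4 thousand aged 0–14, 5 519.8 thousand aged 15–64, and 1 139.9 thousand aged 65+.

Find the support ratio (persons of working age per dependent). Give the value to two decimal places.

Support ratio: 1.98

Support ratio = 5 519.8 / (1 643.4 + 1 139.9) = 5 519.8 / 2 783.3 = 1.98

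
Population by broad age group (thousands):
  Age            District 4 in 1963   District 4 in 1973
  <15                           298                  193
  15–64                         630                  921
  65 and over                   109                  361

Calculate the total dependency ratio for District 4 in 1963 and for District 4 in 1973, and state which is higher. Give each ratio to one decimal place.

District 4 in 1963: (298 + 109) / 630 × 100 = 407 / 630 × 100 = 64.6
District 4 in 1973: (193 + 361) / 921 × 100 = 554 / 921 × 100 = 60.2

District 4 in 1963: 64.6
District 4 in 1973: 60.2
Higher: District 4 in 1963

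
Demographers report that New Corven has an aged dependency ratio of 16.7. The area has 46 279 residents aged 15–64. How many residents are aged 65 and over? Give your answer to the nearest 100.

Aged 65 and over: 7 700

Old-age dependency ratio = elderly / working-age × 100
16.7 = E / 46 279 × 100
⇒ 7 700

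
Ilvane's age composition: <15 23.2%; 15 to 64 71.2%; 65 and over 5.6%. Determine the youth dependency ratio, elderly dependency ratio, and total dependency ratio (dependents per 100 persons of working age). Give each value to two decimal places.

Youth dependency ratio: 32.58
Old-age dependency ratio: 7.87
Total dependency ratio: 40.45

Youth dependency ratio = 23.2 / 71.2 × 100 = 32.58
Old-age dependency ratio = 5.6 / 71.2 × 100 = 7.87
Total dependency ratio = (23.2 + 5.6) / 71.2 × 100 = 28.8 / 71.2 × 100 = 40.45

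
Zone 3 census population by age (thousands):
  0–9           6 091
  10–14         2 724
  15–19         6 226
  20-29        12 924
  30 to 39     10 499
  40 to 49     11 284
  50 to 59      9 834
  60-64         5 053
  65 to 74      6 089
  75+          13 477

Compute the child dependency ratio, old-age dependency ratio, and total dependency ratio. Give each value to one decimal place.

0–14: 6 091 + 2 724 = 8 815
15–64: 6 226 + 12 924 + 10 499 + 11 284 + 9 834 + 5 053 = 55 820
65+: 6 089 + 13 477 = 19 566
Youth dependency ratio = 8 815 / 55 820 × 100 = 15.8
Old-age dependency ratio = 19 566 / 55 820 × 100 = 35.1
Total dependency ratio = (8 815 + 19 566) / 55 820 × 100 = 28 381 / 55 820 × 100 = 50.8

Youth dependency ratio: 15.8
Old-age dependency ratio: 35.1
Total dependency ratio: 50.8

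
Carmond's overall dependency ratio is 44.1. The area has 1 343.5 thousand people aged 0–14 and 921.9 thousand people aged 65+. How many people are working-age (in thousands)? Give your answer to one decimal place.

Total dependency ratio = (youth + elderly) / working-age × 100
44.1 = (1 343.5 + 921.9) / W × 100
⇒ 5 137.0

Working-age: 5 137.0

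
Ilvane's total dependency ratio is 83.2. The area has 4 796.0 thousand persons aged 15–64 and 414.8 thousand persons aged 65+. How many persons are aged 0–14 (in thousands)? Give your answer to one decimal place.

Aged 0–14: 3 575.5

Total dependency ratio = (youth + elderly) / working-age × 100
83.2 = (Y + 414.8) / 4 796.0 × 100
⇒ 3 575.5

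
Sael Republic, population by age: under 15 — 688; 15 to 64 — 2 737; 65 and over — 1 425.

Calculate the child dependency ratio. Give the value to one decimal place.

Youth dependency ratio = 688 / 2 737 × 100 = 25.1

Youth dependency ratio: 25.1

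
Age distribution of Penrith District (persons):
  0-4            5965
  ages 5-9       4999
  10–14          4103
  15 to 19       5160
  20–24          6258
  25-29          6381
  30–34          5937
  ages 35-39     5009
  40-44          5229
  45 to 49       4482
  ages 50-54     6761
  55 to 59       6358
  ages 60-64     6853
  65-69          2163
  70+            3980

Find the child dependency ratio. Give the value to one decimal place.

0–14: 5965 + 4999 + 4103 = 15067
15–64: 5160 + 6258 + 6381 + 5937 + 5009 + 5229 + 4482 + 6761 + 6358 + 6853 = 58428
65+: 2163 + 3980 = 6143
Youth dependency ratio = 15067 / 58428 × 100 = 25.8

Youth dependency ratio: 25.8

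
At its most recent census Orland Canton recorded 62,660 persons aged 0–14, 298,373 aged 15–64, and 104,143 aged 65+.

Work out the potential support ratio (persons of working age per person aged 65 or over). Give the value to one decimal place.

Potential support ratio = 298,373 / 104,143 = 2.9

Potential support ratio: 2.9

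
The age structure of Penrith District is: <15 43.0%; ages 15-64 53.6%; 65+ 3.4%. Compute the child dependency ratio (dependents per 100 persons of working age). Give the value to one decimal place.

Youth dependency ratio: 80.2

Youth dependency ratio = 43.0 / 53.6 × 100 = 80.2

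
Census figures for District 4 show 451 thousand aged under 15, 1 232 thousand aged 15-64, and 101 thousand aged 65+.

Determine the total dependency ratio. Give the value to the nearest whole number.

Total dependency ratio: 45

Total dependency ratio = (451 + 101) / 1 232 × 100 = 552 / 1 232 × 100 = 45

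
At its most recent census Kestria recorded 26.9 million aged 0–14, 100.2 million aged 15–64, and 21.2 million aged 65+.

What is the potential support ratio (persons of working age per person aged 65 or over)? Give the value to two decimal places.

Potential support ratio = 100.2 / 21.2 = 4.73

Potential support ratio: 4.73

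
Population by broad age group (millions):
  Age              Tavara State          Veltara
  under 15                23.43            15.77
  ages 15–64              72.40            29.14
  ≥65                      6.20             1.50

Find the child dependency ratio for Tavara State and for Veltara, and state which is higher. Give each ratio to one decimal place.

Tavara State: 23.43 / 72.40 × 100 = 32.4
Veltara: 15.77 / 29.14 × 100 = 54.1

Tavara State: 32.4
Veltara: 54.1
Higher: Veltara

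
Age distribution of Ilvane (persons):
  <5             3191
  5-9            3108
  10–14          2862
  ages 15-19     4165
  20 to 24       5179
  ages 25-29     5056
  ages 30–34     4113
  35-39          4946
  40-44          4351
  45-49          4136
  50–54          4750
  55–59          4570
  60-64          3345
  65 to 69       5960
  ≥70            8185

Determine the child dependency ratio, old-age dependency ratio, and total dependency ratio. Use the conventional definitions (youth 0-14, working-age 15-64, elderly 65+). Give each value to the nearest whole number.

0–14: 3191 + 3108 + 2862 = 9161
15–64: 4165 + 5179 + 5056 + 4113 + 4946 + 4351 + 4136 + 4750 + 4570 + 3345 = 44611
65+: 5960 + 8185 = 14145
Youth dependency ratio = 9161 / 44611 × 100 = 21
Old-age dependency ratio = 14145 / 44611 × 100 = 32
Total dependency ratio = (9161 + 14145) / 44611 × 100 = 23306 / 44611 × 100 = 52

Youth dependency ratio: 21
Old-age dependency ratio: 32
Total dependency ratio: 52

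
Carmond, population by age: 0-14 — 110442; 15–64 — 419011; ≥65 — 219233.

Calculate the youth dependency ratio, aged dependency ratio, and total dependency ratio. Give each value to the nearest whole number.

Youth dependency ratio: 26
Old-age dependency ratio: 52
Total dependency ratio: 79

Youth dependency ratio = 110442 / 419011 × 100 = 26
Old-age dependency ratio = 219233 / 419011 × 100 = 52
Total dependency ratio = (110442 + 219233) / 419011 × 100 = 329675 / 419011 × 100 = 79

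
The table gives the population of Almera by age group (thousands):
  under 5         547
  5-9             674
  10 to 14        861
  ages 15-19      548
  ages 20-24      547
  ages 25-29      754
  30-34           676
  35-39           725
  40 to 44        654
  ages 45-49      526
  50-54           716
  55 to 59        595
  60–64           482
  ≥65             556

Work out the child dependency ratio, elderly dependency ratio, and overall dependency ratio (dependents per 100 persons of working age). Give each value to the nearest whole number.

0–14: 547 + 674 + 861 = 2 082
15–64: 548 + 547 + 754 + 676 + 725 + 654 + 526 + 716 + 595 + 482 = 6 223
65+: 556
Youth dependency ratio = 2 082 / 6 223 × 100 = 33
Old-age dependency ratio = 556 / 6 223 × 100 = 9
Total dependency ratio = (2 082 + 556) / 6 223 × 100 = 2 638 / 6 223 × 100 = 42

Youth dependency ratio: 33
Old-age dependency ratio: 9
Total dependency ratio: 42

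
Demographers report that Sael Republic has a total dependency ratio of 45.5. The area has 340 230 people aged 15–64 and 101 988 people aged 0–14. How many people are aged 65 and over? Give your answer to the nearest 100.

Aged 65 and over: 52 800

Total dependency ratio = (youth + elderly) / working-age × 100
45.5 = (101 988 + E) / 340 230 × 100
⇒ 52 800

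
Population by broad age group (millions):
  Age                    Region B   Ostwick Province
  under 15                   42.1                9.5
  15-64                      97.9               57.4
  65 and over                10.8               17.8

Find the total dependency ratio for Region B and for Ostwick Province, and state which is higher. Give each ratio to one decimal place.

Region B: (42.1 + 10.8) / 97.9 × 100 = 52.9 / 97.9 × 100 = 54.0
Ostwick Province: (9.5 + 17.8) / 57.4 × 100 = 27.3 / 57.4 × 100 = 47.6

Region B: 54.0
Ostwick Province: 47.6
Higher: Region B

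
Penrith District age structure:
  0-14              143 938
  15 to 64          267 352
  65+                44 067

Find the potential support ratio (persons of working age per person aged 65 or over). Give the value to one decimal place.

Potential support ratio = 267 352 / 44 067 = 6.1

Potential support ratio: 6.1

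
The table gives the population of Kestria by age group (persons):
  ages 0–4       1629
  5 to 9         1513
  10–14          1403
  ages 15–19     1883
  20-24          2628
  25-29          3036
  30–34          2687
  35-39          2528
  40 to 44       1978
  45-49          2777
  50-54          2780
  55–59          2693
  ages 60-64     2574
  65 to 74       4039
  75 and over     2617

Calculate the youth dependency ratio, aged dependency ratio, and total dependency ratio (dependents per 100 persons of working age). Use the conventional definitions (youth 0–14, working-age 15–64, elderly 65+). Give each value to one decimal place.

Youth dependency ratio: 17.8
Old-age dependency ratio: 26.0
Total dependency ratio: 43.8

0–14: 1629 + 1513 + 1403 = 4545
15–64: 1883 + 2628 + 3036 + 2687 + 2528 + 1978 + 2777 + 2780 + 2693 + 2574 = 25564
65+: 4039 + 2617 = 6656
Youth dependency ratio = 4545 / 25564 × 100 = 17.8
Old-age dependency ratio = 6656 / 25564 × 100 = 26.0
Total dependency ratio = (4545 + 6656) / 25564 × 100 = 11201 / 25564 × 100 = 43.8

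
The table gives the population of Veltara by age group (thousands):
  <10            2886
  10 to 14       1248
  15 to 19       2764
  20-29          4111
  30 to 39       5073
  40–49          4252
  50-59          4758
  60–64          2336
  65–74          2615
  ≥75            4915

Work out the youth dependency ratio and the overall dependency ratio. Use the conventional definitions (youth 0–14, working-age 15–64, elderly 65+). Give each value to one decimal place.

Youth dependency ratio: 17.7
Total dependency ratio: 50.1

0–14: 2886 + 1248 = 4134
15–64: 2764 + 4111 + 5073 + 4252 + 4758 + 2336 = 23294
65+: 2615 + 4915 = 7530
Youth dependency ratio = 4134 / 23294 × 100 = 17.7
Total dependency ratio = (4134 + 7530) / 23294 × 100 = 11664 / 23294 × 100 = 50.1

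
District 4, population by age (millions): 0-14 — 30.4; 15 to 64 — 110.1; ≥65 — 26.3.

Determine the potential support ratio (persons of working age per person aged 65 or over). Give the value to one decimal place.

Potential support ratio = 110.1 / 26.3 = 4.2

Potential support ratio: 4.2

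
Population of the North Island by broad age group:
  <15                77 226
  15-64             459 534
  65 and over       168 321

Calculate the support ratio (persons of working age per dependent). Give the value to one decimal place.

Support ratio: 1.9

Support ratio = 459 534 / (77 226 + 168 321) = 459 534 / 245 547 = 1.9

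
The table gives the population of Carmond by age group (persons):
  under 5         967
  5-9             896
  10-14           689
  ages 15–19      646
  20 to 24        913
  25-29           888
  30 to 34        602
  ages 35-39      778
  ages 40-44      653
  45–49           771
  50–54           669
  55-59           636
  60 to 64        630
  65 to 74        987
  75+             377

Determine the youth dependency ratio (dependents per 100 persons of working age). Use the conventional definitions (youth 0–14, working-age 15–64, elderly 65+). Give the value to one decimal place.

Youth dependency ratio: 35.5

0–14: 967 + 896 + 689 = 2552
15–64: 646 + 913 + 888 + 602 + 778 + 653 + 771 + 669 + 636 + 630 = 7186
65+: 987 + 377 = 1364
Youth dependency ratio = 2552 / 7186 × 100 = 35.5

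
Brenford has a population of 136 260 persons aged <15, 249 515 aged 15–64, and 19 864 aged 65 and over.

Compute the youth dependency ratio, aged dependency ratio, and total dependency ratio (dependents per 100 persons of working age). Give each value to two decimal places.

Youth dependency ratio = 136 260 / 249 515 × 100 = 54.61
Old-age dependency ratio = 19 864 / 249 515 × 100 = 7.96
Total dependency ratio = (136 260 + 19 864) / 249 515 × 100 = 156 124 / 249 515 × 100 = 62.57

Youth dependency ratio: 54.61
Old-age dependency ratio: 7.96
Total dependency ratio: 62.57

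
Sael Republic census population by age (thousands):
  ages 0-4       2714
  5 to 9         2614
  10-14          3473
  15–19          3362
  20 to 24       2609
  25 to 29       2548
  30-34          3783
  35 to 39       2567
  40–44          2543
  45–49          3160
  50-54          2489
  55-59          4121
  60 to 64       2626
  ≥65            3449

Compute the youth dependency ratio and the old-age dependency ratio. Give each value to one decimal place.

0–14: 2714 + 2614 + 3473 = 8801
15–64: 3362 + 2609 + 2548 + 3783 + 2567 + 2543 + 3160 + 2489 + 4121 + 2626 = 29808
65+: 3449
Youth dependency ratio = 8801 / 29808 × 100 = 29.5
Old-age dependency ratio = 3449 / 29808 × 100 = 11.6

Youth dependency ratio: 29.5
Old-age dependency ratio: 11.6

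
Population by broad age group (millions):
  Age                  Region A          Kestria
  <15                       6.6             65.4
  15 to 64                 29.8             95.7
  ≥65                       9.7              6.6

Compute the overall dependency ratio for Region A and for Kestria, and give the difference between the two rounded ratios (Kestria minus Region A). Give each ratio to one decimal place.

Region A: (6.6 + 9.7) / 29.8 × 100 = 16.3 / 29.8 × 100 = 54.7
Kestria: (65.4 + 6.6) / 95.7 × 100 = 72.0 / 95.7 × 100 = 75.2

Region A: 54.7
Kestria: 75.2
Difference: +20.5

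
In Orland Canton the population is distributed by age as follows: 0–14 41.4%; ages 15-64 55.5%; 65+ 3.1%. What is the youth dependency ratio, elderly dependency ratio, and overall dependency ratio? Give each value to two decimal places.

Youth dependency ratio = 41.4 / 55.5 × 100 = 74.59
Old-age dependency ratio = 3.1 / 55.5 × 100 = 5.59
Total dependency ratio = (41.4 + 3.1) / 55.5 × 100 = 44.5 / 55.5 × 100 = 80.18

Youth dependency ratio: 74.59
Old-age dependency ratio: 5.59
Total dependency ratio: 80.18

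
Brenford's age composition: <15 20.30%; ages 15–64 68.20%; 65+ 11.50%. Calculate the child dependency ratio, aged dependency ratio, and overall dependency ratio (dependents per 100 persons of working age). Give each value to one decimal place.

Youth dependency ratio: 29.8
Old-age dependency ratio: 16.9
Total dependency ratio: 46.6

Youth dependency ratio = 20.30 / 68.20 × 100 = 29.8
Old-age dependency ratio = 11.50 / 68.20 × 100 = 16.9
Total dependency ratio = (20.30 + 11.50) / 68.20 × 100 = 31.80 / 68.20 × 100 = 46.6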